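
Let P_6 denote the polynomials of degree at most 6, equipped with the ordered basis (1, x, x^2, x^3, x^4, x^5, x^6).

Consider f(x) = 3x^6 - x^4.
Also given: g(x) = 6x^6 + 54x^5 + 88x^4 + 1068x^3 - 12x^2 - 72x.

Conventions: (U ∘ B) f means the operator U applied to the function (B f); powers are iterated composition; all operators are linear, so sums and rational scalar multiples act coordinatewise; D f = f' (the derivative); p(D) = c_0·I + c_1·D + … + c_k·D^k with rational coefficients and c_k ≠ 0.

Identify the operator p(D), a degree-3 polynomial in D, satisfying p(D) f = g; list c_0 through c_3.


D^0 f = 3x^6 - x^4
D^1 f = 18x^5 - 4x^3
D^2 f = 90x^4 - 12x^2
D^3 f = 360x^3 - 24x
matching coefficients of g against c_0 f + c_1 Df + … from the top degree down determines the c_i
solution: c_0 = 2, c_1 = 3, c_2 = 1, c_3 = 3

c_0 = 2, c_1 = 3, c_2 = 1, c_3 = 3


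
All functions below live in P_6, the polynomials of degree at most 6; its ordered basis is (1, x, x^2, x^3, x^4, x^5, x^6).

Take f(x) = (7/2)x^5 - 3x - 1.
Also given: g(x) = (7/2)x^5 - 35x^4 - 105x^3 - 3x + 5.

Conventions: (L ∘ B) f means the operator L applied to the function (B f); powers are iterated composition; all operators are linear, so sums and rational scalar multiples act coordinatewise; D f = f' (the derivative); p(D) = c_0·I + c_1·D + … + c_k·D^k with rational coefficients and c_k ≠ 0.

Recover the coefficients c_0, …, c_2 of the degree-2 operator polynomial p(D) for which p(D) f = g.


c_0 = 1, c_1 = -2, c_2 = -3/2

D^0 f = (7/2)x^5 - 3x - 1
D^1 f = (35/2)x^4 - 3
D^2 f = 70x^3
matching coefficients of g against c_0 f + c_1 Df + … from the top degree down determines the c_i
solution: c_0 = 1, c_1 = -2, c_2 = -3/2


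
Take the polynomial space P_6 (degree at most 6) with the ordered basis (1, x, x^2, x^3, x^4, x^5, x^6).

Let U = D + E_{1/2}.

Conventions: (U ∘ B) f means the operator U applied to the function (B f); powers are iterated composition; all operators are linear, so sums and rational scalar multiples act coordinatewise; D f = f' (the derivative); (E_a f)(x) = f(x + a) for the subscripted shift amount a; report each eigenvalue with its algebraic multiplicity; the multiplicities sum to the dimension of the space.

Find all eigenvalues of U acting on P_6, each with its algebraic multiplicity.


λ = 1 (multiplicity 7)

image of 1: 1
image of x: x + 3/2
image of x^2: x^2 + 3x + 1/4
image of x^3: x^3 + (9/2)x^2 + (3/4)x + 1/8
image of x^4: x^4 + 6x^3 + (3/2)x^2 + (1/2)x + 1/16
image of x^5: x^5 + (15/2)x^4 + (5/2)x^3 + (5/4)x^2 + (5/16)x + 1/32
image of x^6: x^6 + 9x^5 + (15/4)x^4 + (5/2)x^3 + (15/16)x^2 + (3/16)x + 1/64
the matrix is upper triangular; its diagonal is (1, 1, 1, 1, 1, 1, 1)
for a triangular matrix the eigenvalues are the diagonal entries, with algebraic multiplicity their repetition count


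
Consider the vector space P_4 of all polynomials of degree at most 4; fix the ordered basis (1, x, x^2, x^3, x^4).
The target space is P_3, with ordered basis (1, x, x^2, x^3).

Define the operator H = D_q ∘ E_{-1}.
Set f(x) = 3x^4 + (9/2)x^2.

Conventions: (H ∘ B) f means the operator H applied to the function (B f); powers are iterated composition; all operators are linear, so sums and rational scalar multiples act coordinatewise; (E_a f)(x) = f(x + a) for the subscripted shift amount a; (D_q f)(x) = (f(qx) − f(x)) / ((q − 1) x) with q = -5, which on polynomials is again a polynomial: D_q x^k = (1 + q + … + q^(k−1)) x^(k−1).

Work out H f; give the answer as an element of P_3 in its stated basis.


E_{-1} f = 3x^4 - 12x^3 + (45/2)x^2 - 21x + 15/2
D_q E_{-1} f = -312x^3 - 252x^2 - 90x - 21

the result is g(x) = -312x^3 - 252x^2 - 90x - 21


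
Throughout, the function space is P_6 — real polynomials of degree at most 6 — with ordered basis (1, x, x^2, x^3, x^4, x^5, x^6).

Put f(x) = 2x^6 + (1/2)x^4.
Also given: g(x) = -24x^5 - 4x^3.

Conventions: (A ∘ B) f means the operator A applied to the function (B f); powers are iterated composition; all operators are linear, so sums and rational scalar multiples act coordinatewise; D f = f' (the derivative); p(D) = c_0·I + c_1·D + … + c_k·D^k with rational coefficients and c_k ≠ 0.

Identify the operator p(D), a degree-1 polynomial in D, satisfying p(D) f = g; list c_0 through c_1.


D^0 f = 2x^6 + (1/2)x^4
D^1 f = 12x^5 + 2x^3
matching coefficients of g against c_0 f + c_1 Df + … from the top degree down determines the c_i
solution: c_0 = 0, c_1 = -2

p(D) = -2·D, i.e. c_0 = 0, c_1 = -2


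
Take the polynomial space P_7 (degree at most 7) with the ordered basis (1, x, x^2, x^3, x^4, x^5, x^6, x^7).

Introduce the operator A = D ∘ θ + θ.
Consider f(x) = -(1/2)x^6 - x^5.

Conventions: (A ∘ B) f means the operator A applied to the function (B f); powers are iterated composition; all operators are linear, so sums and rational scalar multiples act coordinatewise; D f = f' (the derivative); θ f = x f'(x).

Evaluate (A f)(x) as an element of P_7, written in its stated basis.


θ f = -3x^6 - 5x^5
D θ f = -18x^5 - 25x^4
θ f = -3x^6 - 5x^5
(D ∘ θ + θ) f = -3x^6 - 23x^5 - 25x^4

the image equals g(x) = -3x^6 - 23x^5 - 25x^4


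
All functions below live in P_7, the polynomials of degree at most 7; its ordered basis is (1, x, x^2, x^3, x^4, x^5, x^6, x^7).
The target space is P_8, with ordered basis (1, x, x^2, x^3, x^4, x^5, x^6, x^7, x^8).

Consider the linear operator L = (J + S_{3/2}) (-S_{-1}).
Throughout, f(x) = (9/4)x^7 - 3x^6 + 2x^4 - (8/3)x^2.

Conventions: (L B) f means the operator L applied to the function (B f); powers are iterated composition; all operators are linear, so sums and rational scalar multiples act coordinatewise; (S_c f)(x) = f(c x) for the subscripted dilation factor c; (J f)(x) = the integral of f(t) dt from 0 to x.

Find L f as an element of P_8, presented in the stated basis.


S_{-1} f = -(9/4)x^7 - 3x^6 + 2x^4 - (8/3)x^2
(-S_{-1}) f = (9/4)x^7 + 3x^6 - 2x^4 + (8/3)x^2
J (-S_{-1}) f = (9/32)x^8 + (3/7)x^7 - (2/5)x^5 + (8/9)x^3
S_{3/2} (-S_{-1}) f = (19683/512)x^7 + (2187/64)x^6 - (81/8)x^4 + 6x^2
(J + S_{3/2}) (-S_{-1}) f = (9/32)x^8 + (139317/3584)x^7 + (2187/64)x^6 - (2/5)x^5 - (81/8)x^4 + (8/9)x^3 + 6x^2

the image equals g(x) = (9/32)x^8 + (139317/3584)x^7 + (2187/64)x^6 - (2/5)x^5 - (81/8)x^4 + (8/9)x^3 + 6x^2


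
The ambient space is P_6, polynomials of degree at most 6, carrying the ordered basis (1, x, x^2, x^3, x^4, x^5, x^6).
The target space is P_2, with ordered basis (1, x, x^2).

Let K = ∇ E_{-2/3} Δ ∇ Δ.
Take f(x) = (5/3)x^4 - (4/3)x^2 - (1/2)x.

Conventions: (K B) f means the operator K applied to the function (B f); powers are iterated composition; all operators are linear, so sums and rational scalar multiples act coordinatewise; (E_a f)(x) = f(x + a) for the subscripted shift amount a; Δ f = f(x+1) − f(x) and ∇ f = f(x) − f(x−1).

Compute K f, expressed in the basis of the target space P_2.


Δ f = (20/3)x^3 + 10x^2 + 4x - 1/6
∇ Δ f = 20x^2 + 2/3
Δ ∇ Δ f = 40x + 20
E_{-2/3} Δ ∇ Δ f = 40x - 20/3
∇ (E_{-2/3} Δ ∇) Δ f = 40

g(x) = 40


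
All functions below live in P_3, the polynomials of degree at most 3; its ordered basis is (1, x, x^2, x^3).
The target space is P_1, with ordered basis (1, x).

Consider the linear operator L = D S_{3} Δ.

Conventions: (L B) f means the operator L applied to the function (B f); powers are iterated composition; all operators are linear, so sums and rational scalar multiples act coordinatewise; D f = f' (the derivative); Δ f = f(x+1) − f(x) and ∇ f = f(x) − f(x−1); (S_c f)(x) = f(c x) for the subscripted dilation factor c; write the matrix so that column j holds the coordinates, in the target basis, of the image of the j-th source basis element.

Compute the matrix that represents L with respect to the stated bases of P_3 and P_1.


image of 1: 0
image of x: 0
image of x^2: 6
image of x^3: 54x + 9
each image's coordinates form column j of the matrix

the matrix is [[0, 0, 6, 9]; [0, 0, 0, 54]] (rows listed top to bottom)


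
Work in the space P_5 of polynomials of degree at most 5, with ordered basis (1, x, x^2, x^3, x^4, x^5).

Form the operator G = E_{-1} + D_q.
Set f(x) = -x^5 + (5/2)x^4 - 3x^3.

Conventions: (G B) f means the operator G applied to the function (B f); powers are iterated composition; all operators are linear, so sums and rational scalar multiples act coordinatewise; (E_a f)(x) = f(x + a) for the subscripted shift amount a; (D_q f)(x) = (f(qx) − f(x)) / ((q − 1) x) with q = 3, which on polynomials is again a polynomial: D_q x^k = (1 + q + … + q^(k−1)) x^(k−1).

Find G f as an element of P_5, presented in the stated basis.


E_{-1} f = -x^5 + (15/2)x^4 - 23x^3 + 34x^2 - 24x + 13/2
D_q f = -121x^4 + 100x^3 - 39x^2
(E_{-1} + D_q) f = -x^5 - (227/2)x^4 + 77x^3 - 5x^2 - 24x + 13/2

g(x) = -x^5 - (227/2)x^4 + 77x^3 - 5x^2 - 24x + 13/2


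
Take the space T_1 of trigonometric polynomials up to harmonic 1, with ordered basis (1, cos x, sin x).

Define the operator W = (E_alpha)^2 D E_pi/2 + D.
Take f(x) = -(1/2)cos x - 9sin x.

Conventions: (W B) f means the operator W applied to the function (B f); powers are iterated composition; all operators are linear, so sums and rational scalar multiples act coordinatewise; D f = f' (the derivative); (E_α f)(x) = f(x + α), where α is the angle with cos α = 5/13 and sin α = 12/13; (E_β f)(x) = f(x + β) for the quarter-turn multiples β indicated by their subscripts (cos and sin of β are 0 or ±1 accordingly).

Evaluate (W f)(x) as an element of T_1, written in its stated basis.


g(x) = -(77/26)cos x - (161/26)sin x

E_pi/2 f = -9cos x + (1/2)sin x
D E_pi/2 f = (1/2)cos x + 9sin x
E_alpha (D E_pi/2) f = (17/2)cos x + 3sin x
E_alpha E_alpha (D E_pi/2) f = (157/26)cos x - (87/13)sin x
D f = -9cos x + (1/2)sin x
((E_alpha)^2 D E_pi/2 + D) f = -(77/26)cos x - (161/26)sin x


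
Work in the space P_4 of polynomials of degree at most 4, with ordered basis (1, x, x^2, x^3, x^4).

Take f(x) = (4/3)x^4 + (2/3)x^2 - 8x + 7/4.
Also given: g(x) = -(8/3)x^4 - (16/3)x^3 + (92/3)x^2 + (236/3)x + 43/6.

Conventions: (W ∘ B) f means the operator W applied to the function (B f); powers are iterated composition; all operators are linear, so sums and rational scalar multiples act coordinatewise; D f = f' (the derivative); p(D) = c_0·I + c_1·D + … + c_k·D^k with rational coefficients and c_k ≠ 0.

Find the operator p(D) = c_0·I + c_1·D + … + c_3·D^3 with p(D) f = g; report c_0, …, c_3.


c_0 = -2, c_1 = -1, c_2 = 2, c_3 = 2

D^0 f = (4/3)x^4 + (2/3)x^2 - 8x + 7/4
D^1 f = (16/3)x^3 + (4/3)x - 8
D^2 f = 16x^2 + 4/3
D^3 f = 32x
matching coefficients of g against c_0 f + c_1 Df + … from the top degree down determines the c_i
solution: c_0 = -2, c_1 = -1, c_2 = 2, c_3 = 2


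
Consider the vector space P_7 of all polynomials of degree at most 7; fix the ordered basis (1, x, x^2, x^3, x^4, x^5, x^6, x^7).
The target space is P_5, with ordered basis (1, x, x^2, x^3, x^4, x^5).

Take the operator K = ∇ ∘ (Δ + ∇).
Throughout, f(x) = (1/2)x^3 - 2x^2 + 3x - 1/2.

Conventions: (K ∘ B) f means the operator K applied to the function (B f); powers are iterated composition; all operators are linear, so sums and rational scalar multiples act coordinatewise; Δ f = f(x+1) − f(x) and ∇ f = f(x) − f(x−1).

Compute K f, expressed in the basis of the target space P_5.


Δ f = (3/2)x^2 - (5/2)x + 3/2
∇ f = (3/2)x^2 - (11/2)x + 11/2
(Δ + ∇) f = 3x^2 - 8x + 7
∇ (Δ + ∇) f = 6x - 11

the image equals g(x) = 6x - 11


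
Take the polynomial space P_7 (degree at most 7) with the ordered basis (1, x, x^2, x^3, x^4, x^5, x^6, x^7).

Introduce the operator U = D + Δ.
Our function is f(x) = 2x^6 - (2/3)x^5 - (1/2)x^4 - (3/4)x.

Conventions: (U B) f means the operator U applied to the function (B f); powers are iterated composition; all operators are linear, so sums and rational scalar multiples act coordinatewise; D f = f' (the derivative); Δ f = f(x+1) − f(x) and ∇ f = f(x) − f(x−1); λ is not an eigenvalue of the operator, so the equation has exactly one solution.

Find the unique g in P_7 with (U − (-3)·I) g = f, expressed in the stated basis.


write g with unknown coordinates in the stated basis and equate coefficients in (U − (-3)·I) g = f
solving from the highest basis element down gives g = (2/3)x^6 - (26/9)x^5 + (331/54)x^4 - (904/81)x^3 + (1325/81)x^2 - (15155/972)x + 5365/729
check: U g = 8x^5 - (170/9)x^4 + (904/27)x^3 - (1325/27)x^2 + (3728/81)x - 5365/243
so U g − (-3)·g = 2x^6 - (2/3)x^5 - (1/2)x^4 - (3/4)x = f ✓

g(x) = (2/3)x^6 - (26/9)x^5 + (331/54)x^4 - (904/81)x^3 + (1325/81)x^2 - (15155/972)x + 5365/729


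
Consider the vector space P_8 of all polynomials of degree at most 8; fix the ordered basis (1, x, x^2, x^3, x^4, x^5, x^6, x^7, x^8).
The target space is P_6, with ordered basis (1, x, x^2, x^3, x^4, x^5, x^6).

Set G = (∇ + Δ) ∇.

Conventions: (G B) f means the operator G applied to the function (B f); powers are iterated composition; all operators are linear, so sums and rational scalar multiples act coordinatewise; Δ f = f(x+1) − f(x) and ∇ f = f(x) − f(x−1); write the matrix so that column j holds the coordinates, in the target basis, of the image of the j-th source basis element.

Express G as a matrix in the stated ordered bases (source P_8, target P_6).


the matrix is [[0, 0, 4, -6, 16, -30, 64, -126, 256]; [0, 0, 0, 12, -24, 80, -180, 448, -1008]; [0, 0, 0, 0, 24, -60, 240, -630, 1792]; [0, 0, 0, 0, 0, 40, -120, 560, -1680]; [0, 0, 0, 0, 0, 0, 60, -210, 1120]; [0, 0, 0, 0, 0, 0, 0, 84, -336]; [0, 0, 0, 0, 0, 0, 0, 0, 112]] (rows listed top to bottom)

image of 1: 0
image of x: 0
image of x^2: 4
image of x^3: 12x - 6
image of x^4: 24x^2 - 24x + 16
image of x^5: 40x^3 - 60x^2 + 80x - 30
image of x^6: 60x^4 - 120x^3 + 240x^2 - 180x + 64
image of x^7: 84x^5 - 210x^4 + 560x^3 - 630x^2 + 448x - 126
image of x^8: 112x^6 - 336x^5 + 1120x^4 - 1680x^3 + 1792x^2 - 1008x + 256
each image's coordinates form column j of the matrix


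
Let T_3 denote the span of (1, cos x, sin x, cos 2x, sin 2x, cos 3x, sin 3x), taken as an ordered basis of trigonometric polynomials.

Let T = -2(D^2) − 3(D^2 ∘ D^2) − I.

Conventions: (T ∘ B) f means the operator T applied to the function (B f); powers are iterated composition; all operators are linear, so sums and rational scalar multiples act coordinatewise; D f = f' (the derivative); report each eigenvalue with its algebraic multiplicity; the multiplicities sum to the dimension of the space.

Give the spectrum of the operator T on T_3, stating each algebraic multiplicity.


λ = -226 (multiplicity 2), λ = -41 (multiplicity 2), λ = -2 (multiplicity 2), λ = -1 (multiplicity 1)

image of 1: -1
image of cos x: -2cos x
image of sin x: -2sin x
image of cos 2x: -41cos 2x
image of sin 2x: -41sin 2x
image of cos 3x: -226cos 3x
image of sin 3x: -226sin 3x
the matrix is diagonal; its diagonal is (-1, -2, -2, -41, -41, -226, -226)
for a triangular matrix the eigenvalues are the diagonal entries, with algebraic multiplicity their repetition count


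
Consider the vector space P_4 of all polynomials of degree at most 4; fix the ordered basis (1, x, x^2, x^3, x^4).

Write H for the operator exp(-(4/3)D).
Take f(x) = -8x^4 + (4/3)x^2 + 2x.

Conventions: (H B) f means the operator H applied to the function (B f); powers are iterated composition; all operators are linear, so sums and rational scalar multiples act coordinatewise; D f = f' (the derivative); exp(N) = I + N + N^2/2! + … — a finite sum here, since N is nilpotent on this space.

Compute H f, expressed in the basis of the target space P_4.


the result is g(x) = -8x^4 + (128/3)x^3 - 84x^2 + (2006/27)x - 2072/81

order-1 term: (128/3)x^3 - (32/9)x - 8/3
order-2 term: -(256/3)x^2 + 64/27
order-3 term: (2048/27)x
order-4 term: -2048/81
the series for exp(-(4/3)D) f terminates at order 4
exp(-(4/3)D) f = -8x^4 + (128/3)x^3 - 84x^2 + (2006/27)x - 2072/81


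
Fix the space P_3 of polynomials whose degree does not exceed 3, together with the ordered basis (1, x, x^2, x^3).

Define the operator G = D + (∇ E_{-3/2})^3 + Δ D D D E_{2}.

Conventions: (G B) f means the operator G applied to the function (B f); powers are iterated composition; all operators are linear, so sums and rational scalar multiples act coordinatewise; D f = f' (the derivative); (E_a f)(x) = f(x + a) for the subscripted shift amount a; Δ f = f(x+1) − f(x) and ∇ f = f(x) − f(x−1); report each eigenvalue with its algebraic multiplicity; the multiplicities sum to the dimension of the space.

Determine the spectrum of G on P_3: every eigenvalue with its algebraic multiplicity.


image of 1: 0
image of x: 1
image of x^2: 2x
image of x^3: 3x^2 + 6
the matrix is upper triangular; its diagonal is (0, 0, 0, 0)
for a triangular matrix the eigenvalues are the diagonal entries, with algebraic multiplicity their repetition count

λ = 0 (multiplicity 4)


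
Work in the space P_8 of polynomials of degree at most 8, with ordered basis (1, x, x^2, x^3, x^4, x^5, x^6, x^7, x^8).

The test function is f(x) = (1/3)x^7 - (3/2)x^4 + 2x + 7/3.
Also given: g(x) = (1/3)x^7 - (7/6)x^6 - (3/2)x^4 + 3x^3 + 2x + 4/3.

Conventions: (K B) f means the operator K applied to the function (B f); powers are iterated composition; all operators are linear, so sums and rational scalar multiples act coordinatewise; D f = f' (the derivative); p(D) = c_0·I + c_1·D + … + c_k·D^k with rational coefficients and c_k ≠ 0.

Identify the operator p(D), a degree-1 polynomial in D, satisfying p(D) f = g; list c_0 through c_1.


p(D) = I − (1/2)·D, i.e. c_0 = 1, c_1 = -1/2

D^0 f = (1/3)x^7 - (3/2)x^4 + 2x + 7/3
D^1 f = (7/3)x^6 - 6x^3 + 2
matching coefficients of g against c_0 f + c_1 Df + … from the top degree down determines the c_i
solution: c_0 = 1, c_1 = -1/2


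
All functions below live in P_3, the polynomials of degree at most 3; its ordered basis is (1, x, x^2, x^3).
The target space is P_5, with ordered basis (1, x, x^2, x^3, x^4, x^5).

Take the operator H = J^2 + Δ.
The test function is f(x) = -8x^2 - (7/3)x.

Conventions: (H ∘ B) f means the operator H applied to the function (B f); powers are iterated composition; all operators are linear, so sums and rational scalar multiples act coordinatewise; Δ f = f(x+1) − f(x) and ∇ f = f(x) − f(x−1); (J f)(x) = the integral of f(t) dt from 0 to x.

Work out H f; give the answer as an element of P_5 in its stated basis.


g(x) = -(2/3)x^4 - (7/18)x^3 - 16x - 31/3

J f = -(8/3)x^3 - (7/6)x^2
J J f = -(2/3)x^4 - (7/18)x^3
Δ f = -16x - 31/3
(J^2 + Δ) f = -(2/3)x^4 - (7/18)x^3 - 16x - 31/3


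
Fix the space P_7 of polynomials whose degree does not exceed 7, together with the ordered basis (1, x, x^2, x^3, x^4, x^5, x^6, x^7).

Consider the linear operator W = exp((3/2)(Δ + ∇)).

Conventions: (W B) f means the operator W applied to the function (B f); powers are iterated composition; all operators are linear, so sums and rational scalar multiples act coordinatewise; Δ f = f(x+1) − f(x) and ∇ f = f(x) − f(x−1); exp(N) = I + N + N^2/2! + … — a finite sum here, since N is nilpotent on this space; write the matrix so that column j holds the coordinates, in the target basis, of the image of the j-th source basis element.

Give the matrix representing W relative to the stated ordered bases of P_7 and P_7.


image of 1: 1
image of x: x + 3
image of x^2: x^2 + 6x + 9
image of x^3: x^3 + 9x^2 + 27x + 30
image of x^4: x^4 + 12x^3 + 54x^2 + 120x + 117
image of x^5: x^5 + 15x^4 + 90x^3 + 300x^2 + 585x + 516
image of x^6: x^6 + 18x^5 + 135x^4 + 600x^3 + 1755x^2 + 3096x + 2493
image of x^7: x^7 + 21x^6 + 189x^5 + 1050x^4 + 4095x^3 + 10836x^2 + 17451x + 13152
each image's coordinates form column j of the matrix

the matrix is [[1, 3, 9, 30, 117, 516, 2493, 13152]; [0, 1, 6, 27, 120, 585, 3096, 17451]; [0, 0, 1, 9, 54, 300, 1755, 10836]; [0, 0, 0, 1, 12, 90, 600, 4095]; [0, 0, 0, 0, 1, 15, 135, 1050]; [0, 0, 0, 0, 0, 1, 18, 189]; [0, 0, 0, 0, 0, 0, 1, 21]; [0, 0, 0, 0, 0, 0, 0, 1]] (rows listed top to bottom)


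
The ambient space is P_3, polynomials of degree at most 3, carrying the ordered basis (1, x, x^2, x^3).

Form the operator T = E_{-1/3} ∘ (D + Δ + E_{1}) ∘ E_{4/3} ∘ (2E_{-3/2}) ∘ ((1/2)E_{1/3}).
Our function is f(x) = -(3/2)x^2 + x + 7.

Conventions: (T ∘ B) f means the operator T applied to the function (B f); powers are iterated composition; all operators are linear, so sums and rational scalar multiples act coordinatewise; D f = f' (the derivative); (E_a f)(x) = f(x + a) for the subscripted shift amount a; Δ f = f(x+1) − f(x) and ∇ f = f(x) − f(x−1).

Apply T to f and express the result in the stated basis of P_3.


E_{1/3} f = -(3/2)x^2 + 43/6
((1/2)E_{1/3}) f = -(3/4)x^2 + 43/12
E_{-3/2} ((1/2)E_{1/3}) f = -(3/4)x^2 + (9/4)x + 91/48
(2E_{-3/2}) ((1/2)E_{1/3}) f = -(3/2)x^2 + (9/2)x + 91/24
E_{4/3} ((2E_{-3/2}) ∘ ((1/2)E_{1/3})) f = -(3/2)x^2 + (1/2)x + 57/8
D E_{4/3} ((2E_{-3/2}) ∘ ((1/2)E_{1/3})) f = -3x + 1/2
Δ E_{4/3} ((2E_{-3/2}) ∘ ((1/2)E_{1/3})) f = -3x - 1
E_{1} E_{4/3} ((2E_{-3/2}) ∘ ((1/2)E_{1/3})) f = -(3/2)x^2 - (5/2)x + 49/8
(D + Δ + E_{1}) E_{4/3} ((2E_{-3/2}) ∘ ((1/2)E_{1/3})) f = -(3/2)x^2 - (17/2)x + 45/8
E_{-1/3} (D + Δ + E_{1}) E_{4/3} ((2E_{-3/2}) ∘ ((1/2)E_{1/3})) f = -(3/2)x^2 - (15/2)x + 199/24

the image equals g(x) = -(3/2)x^2 - (15/2)x + 199/24


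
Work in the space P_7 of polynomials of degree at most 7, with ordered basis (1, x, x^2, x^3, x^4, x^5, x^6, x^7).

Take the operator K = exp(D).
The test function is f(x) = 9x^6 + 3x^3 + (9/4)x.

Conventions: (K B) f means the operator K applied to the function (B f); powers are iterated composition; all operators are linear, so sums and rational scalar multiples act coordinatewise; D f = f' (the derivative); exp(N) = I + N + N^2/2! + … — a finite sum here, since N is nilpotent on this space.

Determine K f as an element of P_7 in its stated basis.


the image equals g(x) = 9x^6 + 54x^5 + 135x^4 + 183x^3 + 144x^2 + (261/4)x + 57/4

order-1 term: 54x^5 + 9x^2 + 9/4
order-2 term: 135x^4 + 9x
order-3 term: 180x^3 + 3
order-4 term: 135x^2
order-5 term: 54x
order-6 term: 9
the series for exp(D) f terminates at order 6
exp(D) f = 9x^6 + 54x^5 + 135x^4 + 183x^3 + 144x^2 + (261/4)x + 57/4


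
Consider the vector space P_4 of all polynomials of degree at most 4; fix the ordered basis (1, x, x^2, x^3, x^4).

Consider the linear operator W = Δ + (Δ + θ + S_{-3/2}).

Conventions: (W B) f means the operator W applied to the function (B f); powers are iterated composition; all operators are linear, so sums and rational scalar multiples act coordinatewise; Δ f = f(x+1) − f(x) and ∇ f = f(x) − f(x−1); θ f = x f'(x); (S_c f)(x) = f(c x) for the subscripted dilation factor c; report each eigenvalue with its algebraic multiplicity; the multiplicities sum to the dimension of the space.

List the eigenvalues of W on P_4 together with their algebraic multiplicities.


image of 1: 1
image of x: -(1/2)x + 2
image of x^2: (17/4)x^2 + 4x + 2
image of x^3: -(3/8)x^3 + 6x^2 + 6x + 2
image of x^4: (145/16)x^4 + 8x^3 + 12x^2 + 8x + 2
the matrix is upper triangular; its diagonal is (1, -1/2, 17/4, -3/8, 145/16)
for a triangular matrix the eigenvalues are the diagonal entries, with algebraic multiplicity their repetition count

λ = -1/2 (multiplicity 1), λ = -3/8 (multiplicity 1), λ = 1 (multiplicity 1), λ = 17/4 (multiplicity 1), λ = 145/16 (multiplicity 1)


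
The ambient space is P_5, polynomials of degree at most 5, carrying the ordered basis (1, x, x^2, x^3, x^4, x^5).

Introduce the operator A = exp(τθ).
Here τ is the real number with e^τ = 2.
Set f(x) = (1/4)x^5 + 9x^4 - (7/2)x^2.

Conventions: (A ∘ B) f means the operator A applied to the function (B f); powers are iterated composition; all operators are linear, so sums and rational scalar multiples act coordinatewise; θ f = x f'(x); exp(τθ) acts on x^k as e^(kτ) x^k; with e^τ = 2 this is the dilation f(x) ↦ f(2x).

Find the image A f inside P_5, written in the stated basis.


exp(τθ) x^k = e^(kτ) x^k; with e^τ = 2 this sends x^k to 2^k x^k
x^2 ↦ 4 x^2
x^4 ↦ 16 x^4
x^5 ↦ 32 x^5
applying this coordinatewise to f: exp(τθ) f = 8x^5 + 144x^4 - 14x^2

the result is g(x) = 8x^5 + 144x^4 - 14x^2


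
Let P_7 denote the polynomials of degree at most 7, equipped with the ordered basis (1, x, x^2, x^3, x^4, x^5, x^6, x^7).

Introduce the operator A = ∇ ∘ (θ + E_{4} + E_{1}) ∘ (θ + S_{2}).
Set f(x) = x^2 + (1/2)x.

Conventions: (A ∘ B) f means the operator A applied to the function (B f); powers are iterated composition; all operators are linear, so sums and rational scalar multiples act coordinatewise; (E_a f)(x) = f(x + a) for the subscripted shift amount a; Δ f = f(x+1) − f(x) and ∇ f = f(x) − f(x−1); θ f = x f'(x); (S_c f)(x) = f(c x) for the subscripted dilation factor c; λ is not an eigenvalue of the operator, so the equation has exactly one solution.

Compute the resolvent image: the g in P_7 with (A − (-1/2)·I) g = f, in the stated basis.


write g with unknown coordinates in the stated basis and equate coefficients in (A − (-1/2)·I) g = f
solving from the highest basis element down gives g = 2x^2 - 191x + 3294
check: A g = 96x - 1647
so A g − (-1/2)·g = x^2 + (1/2)x = f ✓

g(x) = 2x^2 - 191x + 3294


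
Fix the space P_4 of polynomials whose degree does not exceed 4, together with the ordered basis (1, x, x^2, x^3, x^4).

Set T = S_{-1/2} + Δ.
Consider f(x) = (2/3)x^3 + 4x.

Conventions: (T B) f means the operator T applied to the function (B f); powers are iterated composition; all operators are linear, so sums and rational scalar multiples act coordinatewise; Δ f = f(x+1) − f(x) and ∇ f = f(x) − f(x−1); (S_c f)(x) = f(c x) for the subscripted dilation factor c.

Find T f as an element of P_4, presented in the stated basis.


S_{-1/2} f = -(1/12)x^3 - 2x
Δ f = 2x^2 + 2x + 14/3
(S_{-1/2} + Δ) f = -(1/12)x^3 + 2x^2 + 14/3

the result is g(x) = -(1/12)x^3 + 2x^2 + 14/3


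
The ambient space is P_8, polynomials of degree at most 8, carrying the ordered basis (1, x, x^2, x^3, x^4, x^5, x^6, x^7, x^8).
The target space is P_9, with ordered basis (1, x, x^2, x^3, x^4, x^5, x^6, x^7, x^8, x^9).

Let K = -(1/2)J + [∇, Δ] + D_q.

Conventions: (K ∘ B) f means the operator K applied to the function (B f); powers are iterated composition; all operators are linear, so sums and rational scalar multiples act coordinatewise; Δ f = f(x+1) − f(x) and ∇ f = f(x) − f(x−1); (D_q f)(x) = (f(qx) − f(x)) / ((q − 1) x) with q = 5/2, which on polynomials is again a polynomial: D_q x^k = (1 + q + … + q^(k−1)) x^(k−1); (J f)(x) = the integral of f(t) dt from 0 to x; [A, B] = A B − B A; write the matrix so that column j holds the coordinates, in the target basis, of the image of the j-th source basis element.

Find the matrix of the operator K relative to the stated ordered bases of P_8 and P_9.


the matrix is [[0, 1, 0, 0, 0, 0, 0, 0, 0]; [-1/2, 0, 7/2, 0, 0, 0, 0, 0, 0]; [0, -1/4, 0, 39/4, 0, 0, 0, 0, 0]; [0, 0, -1/6, 0, 203/8, 0, 0, 0, 0]; [0, 0, 0, -1/8, 0, 1031/16, 0, 0, 0]; [0, 0, 0, 0, -1/10, 0, 5187/32, 0, 0]; [0, 0, 0, 0, 0, -1/12, 0, 25999/64, 0]; [0, 0, 0, 0, 0, 0, -1/14, 0, 130123/128]; [0, 0, 0, 0, 0, 0, 0, -1/16, 0]; [0, 0, 0, 0, 0, 0, 0, 0, -1/18]] (rows listed top to bottom)

image of 1: -(1/2)x
image of x: -(1/4)x^2 + 1
image of x^2: -(1/6)x^3 + (7/2)x
image of x^3: -(1/8)x^4 + (39/4)x^2
image of x^4: -(1/10)x^5 + (203/8)x^3
image of x^5: -(1/12)x^6 + (1031/16)x^4
image of x^6: -(1/14)x^7 + (5187/32)x^5
image of x^7: -(1/16)x^8 + (25999/64)x^6
image of x^8: -(1/18)x^9 + (130123/128)x^7
each image's coordinates form column j of the matrix


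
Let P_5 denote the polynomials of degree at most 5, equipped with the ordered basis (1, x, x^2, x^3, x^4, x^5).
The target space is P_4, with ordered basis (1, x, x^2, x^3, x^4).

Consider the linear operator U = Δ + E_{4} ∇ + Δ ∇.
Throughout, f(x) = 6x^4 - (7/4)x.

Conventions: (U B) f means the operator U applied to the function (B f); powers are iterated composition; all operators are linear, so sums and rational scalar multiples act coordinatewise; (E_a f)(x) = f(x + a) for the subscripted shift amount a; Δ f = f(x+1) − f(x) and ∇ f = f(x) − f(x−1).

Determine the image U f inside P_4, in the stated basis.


the image equals g(x) = 48x^3 + 360x^2 + 912x + 2129/2

Δ f = 24x^3 + 36x^2 + 24x + 17/4
∇ f = 24x^3 - 36x^2 + 24x - 31/4
E_{4} ∇ f = 24x^3 + 252x^2 + 888x + 4193/4
∇ f = 24x^3 - 36x^2 + 24x - 31/4
Δ ∇ f = 72x^2 + 12
(Δ + E_{4} ∇ + Δ ∇) f = 48x^3 + 360x^2 + 912x + 2129/2


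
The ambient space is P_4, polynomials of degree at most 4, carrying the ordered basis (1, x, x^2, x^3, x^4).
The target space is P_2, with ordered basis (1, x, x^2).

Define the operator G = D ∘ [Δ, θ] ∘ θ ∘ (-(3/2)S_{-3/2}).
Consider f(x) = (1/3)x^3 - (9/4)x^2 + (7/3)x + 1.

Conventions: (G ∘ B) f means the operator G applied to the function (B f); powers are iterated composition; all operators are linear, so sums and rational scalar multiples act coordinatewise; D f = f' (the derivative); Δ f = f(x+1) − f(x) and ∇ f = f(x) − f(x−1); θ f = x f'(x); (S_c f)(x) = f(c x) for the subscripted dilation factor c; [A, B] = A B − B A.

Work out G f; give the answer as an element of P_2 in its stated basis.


g(x) = (243/8)x + 243/4

S_{-3/2} f = -(9/8)x^3 - (81/16)x^2 - (7/2)x + 1
(-(3/2)S_{-3/2}) f = (27/16)x^3 + (243/32)x^2 + (21/4)x - 3/2
θ (-(3/2)S_{-3/2}) f = (81/16)x^3 + (243/16)x^2 + (21/4)x
θ (θ ∘ (-(3/2)S_{-3/2})) f = (243/16)x^3 + (243/8)x^2 + (21/4)x
Δ θ (θ ∘ (-(3/2)S_{-3/2})) f = (729/16)x^2 + (1701/16)x + 813/16
Δ (θ ∘ (-(3/2)S_{-3/2})) f = (243/16)x^2 + (729/16)x + 51/2
θ Δ (θ ∘ (-(3/2)S_{-3/2})) f = (243/8)x^2 + (729/16)x
[Δ, θ] (θ ∘ (-(3/2)S_{-3/2})) f = (243/16)x^2 + (243/4)x + 813/16
D [Δ, θ] (θ ∘ (-(3/2)S_{-3/2})) f = (243/8)x + 243/4


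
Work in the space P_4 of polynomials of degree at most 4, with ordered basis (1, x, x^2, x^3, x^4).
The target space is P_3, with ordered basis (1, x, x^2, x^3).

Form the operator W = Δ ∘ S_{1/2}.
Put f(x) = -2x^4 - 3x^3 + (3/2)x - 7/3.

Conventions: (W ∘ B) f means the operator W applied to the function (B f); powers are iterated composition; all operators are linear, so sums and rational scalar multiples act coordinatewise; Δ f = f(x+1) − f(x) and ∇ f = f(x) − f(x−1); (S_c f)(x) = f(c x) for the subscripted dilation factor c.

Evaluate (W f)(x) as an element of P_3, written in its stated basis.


the image equals g(x) = -(1/2)x^3 - (15/8)x^2 - (13/8)x + 1/4

S_{1/2} f = -(1/8)x^4 - (3/8)x^3 + (3/4)x - 7/3
Δ S_{1/2} f = -(1/2)x^3 - (15/8)x^2 - (13/8)x + 1/4


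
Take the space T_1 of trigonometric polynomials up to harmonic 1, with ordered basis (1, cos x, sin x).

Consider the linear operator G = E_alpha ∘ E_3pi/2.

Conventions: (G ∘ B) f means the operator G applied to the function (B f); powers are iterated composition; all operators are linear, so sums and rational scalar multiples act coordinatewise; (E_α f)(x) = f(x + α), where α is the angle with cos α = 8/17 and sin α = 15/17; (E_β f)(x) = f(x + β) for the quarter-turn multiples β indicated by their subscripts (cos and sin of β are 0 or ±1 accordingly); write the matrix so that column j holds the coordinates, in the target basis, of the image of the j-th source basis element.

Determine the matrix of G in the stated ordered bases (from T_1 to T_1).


image of 1: 1
image of cos x: (15/17)cos x + (8/17)sin x
image of sin x: -(8/17)cos x + (15/17)sin x
each image's coordinates form column j of the matrix

the matrix is [[1, 0, 0]; [0, 15/17, -8/17]; [0, 8/17, 15/17]] (rows listed top to bottom)


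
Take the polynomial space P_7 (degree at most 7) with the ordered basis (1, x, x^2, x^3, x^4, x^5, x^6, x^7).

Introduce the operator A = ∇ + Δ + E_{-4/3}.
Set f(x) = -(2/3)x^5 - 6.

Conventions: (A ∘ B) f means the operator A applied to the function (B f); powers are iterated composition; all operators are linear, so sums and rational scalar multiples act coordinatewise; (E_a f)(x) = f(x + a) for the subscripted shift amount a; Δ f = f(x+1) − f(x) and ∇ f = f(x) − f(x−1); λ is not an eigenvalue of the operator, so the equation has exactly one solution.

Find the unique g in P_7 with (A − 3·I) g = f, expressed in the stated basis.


write g with unknown coordinates in the stated basis and equate coefficients in (A − 3·I) g = f
solving from the highest basis element down gives g = (1/3)x^5 + (5/9)x^4 + (100/27)x^3 + (490/81)x^2 + (3920/243)x + 9898/729
check: A g = (1/3)x^5 + (5/3)x^4 + (100/9)x^3 + (490/27)x^2 + (3920/81)x + 8440/243
so A g − 3·g = -(2/3)x^5 - 6 = f ✓

g(x) = (1/3)x^5 + (5/9)x^4 + (100/27)x^3 + (490/81)x^2 + (3920/243)x + 9898/729


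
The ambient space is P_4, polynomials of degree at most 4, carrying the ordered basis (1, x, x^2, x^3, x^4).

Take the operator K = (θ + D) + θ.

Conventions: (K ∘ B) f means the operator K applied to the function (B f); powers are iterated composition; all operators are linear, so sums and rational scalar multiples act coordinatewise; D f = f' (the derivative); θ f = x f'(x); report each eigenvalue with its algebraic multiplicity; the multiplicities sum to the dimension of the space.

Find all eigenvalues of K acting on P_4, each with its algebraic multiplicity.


λ = 0 (multiplicity 1), λ = 2 (multiplicity 1), λ = 4 (multiplicity 1), λ = 6 (multiplicity 1), λ = 8 (multiplicity 1)

image of 1: 0
image of x: 2x + 1
image of x^2: 4x^2 + 2x
image of x^3: 6x^3 + 3x^2
image of x^4: 8x^4 + 4x^3
the matrix is upper triangular; its diagonal is (0, 2, 4, 6, 8)
for a triangular matrix the eigenvalues are the diagonal entries, with algebraic multiplicity their repetition count


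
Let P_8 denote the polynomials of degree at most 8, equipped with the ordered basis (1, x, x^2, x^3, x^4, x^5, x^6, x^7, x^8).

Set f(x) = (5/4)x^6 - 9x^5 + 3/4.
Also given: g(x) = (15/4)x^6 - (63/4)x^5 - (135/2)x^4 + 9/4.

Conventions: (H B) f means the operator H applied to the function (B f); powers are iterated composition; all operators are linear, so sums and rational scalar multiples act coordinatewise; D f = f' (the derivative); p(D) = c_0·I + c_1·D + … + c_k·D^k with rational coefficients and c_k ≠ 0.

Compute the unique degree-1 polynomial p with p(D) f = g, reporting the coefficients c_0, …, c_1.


c_0 = 3, c_1 = 3/2

D^0 f = (5/4)x^6 - 9x^5 + 3/4
D^1 f = (15/2)x^5 - 45x^4
matching coefficients of g against c_0 f + c_1 Df + … from the top degree down determines the c_i
solution: c_0 = 3, c_1 = 3/2


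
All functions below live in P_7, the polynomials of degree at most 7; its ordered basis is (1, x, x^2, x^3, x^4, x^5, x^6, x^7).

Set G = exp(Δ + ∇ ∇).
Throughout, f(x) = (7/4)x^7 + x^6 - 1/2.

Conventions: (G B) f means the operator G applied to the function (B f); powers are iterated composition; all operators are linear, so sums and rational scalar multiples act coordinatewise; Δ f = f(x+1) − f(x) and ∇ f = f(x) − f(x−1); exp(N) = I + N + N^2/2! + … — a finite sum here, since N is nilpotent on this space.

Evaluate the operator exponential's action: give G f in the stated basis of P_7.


g(x) = (7/4)x^7 + (53/4)x^6 + 153x^5 + (1465/4)x^4 + (10445/4)x^3 + 1056x^2 + (44143/4)x - 10079/4

order-1 term: (49/4)x^6 + (465/4)x^5 - (1045/4)x^4 + (3275/4)x^3 - (3363/4)x^2 + (2391/4)x - 623/4
order-2 term: (147/4)x^5 + (2265/4)x^4 + (2435/4)x^3 - (10605/4)x^2 + (34999/4)x - 25073/4
order-3 term: (245/4)x^4 + (2245/2)x^3 + (13575/4)x^2 - (5595/2)x + 6907/4
order-4 term: (245/4)x^3 + (2235/2)x^2 + (15665/4)x + 1345/2
order-5 term: (147/4)x^2 + (2229/4)x + 2785/2
order-6 term: (49/4)x + 445/4
order-7 term: 7/4
the series for exp(Δ + ∇ ∇) f terminates at order 7
exp(Δ + ∇ ∇) f = (7/4)x^7 + (53/4)x^6 + 153x^5 + (1465/4)x^4 + (10445/4)x^3 + 1056x^2 + (44143/4)x - 10079/4


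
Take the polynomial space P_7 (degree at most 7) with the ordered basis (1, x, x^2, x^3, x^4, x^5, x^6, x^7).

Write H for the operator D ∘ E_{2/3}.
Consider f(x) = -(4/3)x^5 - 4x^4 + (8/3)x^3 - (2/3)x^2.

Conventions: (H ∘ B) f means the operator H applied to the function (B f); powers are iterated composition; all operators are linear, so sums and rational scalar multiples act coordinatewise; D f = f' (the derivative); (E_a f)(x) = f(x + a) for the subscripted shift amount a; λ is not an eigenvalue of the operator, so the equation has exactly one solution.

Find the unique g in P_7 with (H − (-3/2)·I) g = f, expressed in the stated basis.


write g with unknown coordinates in the stated basis and equate coefficients in (H − (-3/2)·I) g = f
solving from the highest basis element down gives g = -(8/9)x^5 + (8/27)x^4 + (80/9)x^3 - (964/81)x^2 - (3920/729)x + 14464/2187
check: H g = -(40/9)x^4 - (32/3)x^3 + (464/27)x^2 + (1960/243)x - 7232/729
so H g − (-3/2)·g = -(4/3)x^5 - 4x^4 + (8/3)x^3 - (2/3)x^2 = f ✓

the image equals g(x) = -(8/9)x^5 + (8/27)x^4 + (80/9)x^3 - (964/81)x^2 - (3920/729)x + 14464/2187


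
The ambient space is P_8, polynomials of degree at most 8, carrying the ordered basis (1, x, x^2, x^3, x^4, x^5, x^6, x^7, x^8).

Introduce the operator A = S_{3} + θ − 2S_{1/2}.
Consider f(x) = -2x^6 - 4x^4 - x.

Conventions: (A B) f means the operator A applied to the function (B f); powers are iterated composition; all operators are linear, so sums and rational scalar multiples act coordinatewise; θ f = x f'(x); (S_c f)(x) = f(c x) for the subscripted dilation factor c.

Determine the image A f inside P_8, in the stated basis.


the result is g(x) = -(23519/16)x^6 - (679/2)x^4 - 3x

S_{3} f = -1458x^6 - 324x^4 - 3x
θ f = -12x^6 - 16x^4 - x
S_{1/2} f = -(1/32)x^6 - (1/4)x^4 - (1/2)x
(-2S_{1/2}) f = (1/16)x^6 + (1/2)x^4 + x
(S_{3} + θ − 2S_{1/2}) f = -(23519/16)x^6 - (679/2)x^4 - 3x


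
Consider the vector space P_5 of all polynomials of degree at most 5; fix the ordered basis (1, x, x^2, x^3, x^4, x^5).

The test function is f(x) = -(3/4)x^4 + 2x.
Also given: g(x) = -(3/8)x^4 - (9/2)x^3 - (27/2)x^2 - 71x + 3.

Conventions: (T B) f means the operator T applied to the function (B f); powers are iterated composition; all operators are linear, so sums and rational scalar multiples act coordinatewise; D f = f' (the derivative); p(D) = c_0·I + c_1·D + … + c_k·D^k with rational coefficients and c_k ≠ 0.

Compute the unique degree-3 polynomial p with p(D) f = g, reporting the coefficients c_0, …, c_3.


c_0 = 1/2, c_1 = 3/2, c_2 = 3/2, c_3 = 4

D^0 f = -(3/4)x^4 + 2x
D^1 f = -3x^3 + 2
D^2 f = -9x^2
D^3 f = -18x
matching coefficients of g against c_0 f + c_1 Df + … from the top degree down determines the c_i
solution: c_0 = 1/2, c_1 = 3/2, c_2 = 3/2, c_3 = 4


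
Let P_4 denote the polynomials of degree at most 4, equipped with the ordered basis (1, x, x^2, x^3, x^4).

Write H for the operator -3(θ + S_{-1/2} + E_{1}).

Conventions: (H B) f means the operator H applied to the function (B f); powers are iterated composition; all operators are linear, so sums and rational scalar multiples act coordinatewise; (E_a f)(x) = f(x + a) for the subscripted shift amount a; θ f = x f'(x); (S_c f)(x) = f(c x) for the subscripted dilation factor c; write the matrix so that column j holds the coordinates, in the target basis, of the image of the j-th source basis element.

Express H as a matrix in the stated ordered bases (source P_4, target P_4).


image of 1: -6
image of x: -(9/2)x - 3
image of x^2: -(39/4)x^2 - 6x - 3
image of x^3: -(93/8)x^3 - 9x^2 - 9x - 3
image of x^4: -(243/16)x^4 - 12x^3 - 18x^2 - 12x - 3
each image's coordinates form column j of the matrix

the matrix is [[-6, -3, -3, -3, -3]; [0, -9/2, -6, -9, -12]; [0, 0, -39/4, -9, -18]; [0, 0, 0, -93/8, -12]; [0, 0, 0, 0, -243/16]] (rows listed top to bottom)


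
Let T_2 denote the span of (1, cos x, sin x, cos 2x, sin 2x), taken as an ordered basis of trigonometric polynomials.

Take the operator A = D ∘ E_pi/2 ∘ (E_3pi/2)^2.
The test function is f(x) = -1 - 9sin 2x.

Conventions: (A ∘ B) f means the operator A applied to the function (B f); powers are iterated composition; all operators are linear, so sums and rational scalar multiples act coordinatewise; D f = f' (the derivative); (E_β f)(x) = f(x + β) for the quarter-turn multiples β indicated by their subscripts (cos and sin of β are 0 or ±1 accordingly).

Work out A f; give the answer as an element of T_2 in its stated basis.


the result is g(x) = 18cos 2x

E_3pi/2 f = -1 + 9sin 2x
E_3pi/2 E_3pi/2 f = -1 - 9sin 2x
E_pi/2 (E_3pi/2)^2 f = -1 + 9sin 2x
D E_pi/2 (E_3pi/2)^2 f = 18cos 2x
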